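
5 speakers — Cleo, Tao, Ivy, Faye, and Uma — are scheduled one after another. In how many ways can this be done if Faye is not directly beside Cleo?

72

Of the 5! = 120 arrangements, those with Faye and Cleo adjacent number 2 × 4! = 48 (treat the pair as a block with 2 internal orders).
Complementary counting: 120 − 48 = 72.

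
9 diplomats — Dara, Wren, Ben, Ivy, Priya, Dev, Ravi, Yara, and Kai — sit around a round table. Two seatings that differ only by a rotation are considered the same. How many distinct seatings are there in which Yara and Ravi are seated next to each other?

Glue Yara and Ravi into a block (2 internal orders). Seating 8 units around a circle gives (7)! arrangements.
So 2 × (7)! = 2 × 5040 = 10080.

10080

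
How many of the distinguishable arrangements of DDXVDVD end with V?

Fix V in the last position and arrange the remaining 6 letters.
Those 6 letters have D appearing 4 times, giving (6)!/(4!) = 30.

30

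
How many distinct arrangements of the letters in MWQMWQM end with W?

With the last slot taken by W, it remains to arrange the other 6 letters (MQMWQM).
Those 6 letters have M appearing 3 times and Q appearing twice, giving (6)!/(3!·2!) = 60.

60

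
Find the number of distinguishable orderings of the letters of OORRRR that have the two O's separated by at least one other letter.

Total arrangements of OORRRR: 6!/(4!·2!) = 15.
If the two O's are adjacent, glue them into one block, leaving 5 items to arrange: (5)!/(4!) = 5 ways.
Hence 15 − 5 = 10.

10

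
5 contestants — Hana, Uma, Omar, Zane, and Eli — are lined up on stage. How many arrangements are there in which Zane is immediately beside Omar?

48

Glue Zane and Omar into one block (2 internal orders), leaving 4 units to arrange in a row.
That gives 2 × 4! = 2 × 24 = 48.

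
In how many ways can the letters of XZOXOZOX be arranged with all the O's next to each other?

60

Treat the 3 copies of O as a single block. The multiset to arrange is then {OOO, X, X, X, Z, Z}, 6 items in all.
That gives (6)!/(3!·2!) = 60 arrangements.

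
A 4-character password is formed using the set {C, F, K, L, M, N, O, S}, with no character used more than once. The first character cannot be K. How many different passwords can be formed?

1470

The first character has 8−1 = 7 choices (anything except K).
The remaining 3 characters are filled from the other 7 symbols without repetition: 7 × 6 × 5 = 210.
Total: 7 × 210 = 1470.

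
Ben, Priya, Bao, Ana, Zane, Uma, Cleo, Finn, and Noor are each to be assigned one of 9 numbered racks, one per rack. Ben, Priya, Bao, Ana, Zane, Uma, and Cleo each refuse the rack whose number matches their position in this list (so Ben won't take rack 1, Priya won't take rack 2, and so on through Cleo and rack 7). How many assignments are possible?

Let Aᵢ (for 1 ≤ i ≤ 7) be the placements that put person i in their forbidden rack. Any j of these fix j positions, leaving (9−j)! ways to fill the rest, and there are C(7,j) ways to pick which j.
By inclusion–exclusion, the number of valid placements is Σ_{j=0}^{7} (−1)^j C(7,j)·(9−j)!.
Computing: 362880 − 282240 + 105840 − 25200 + 4200 − 504 + 42 − 2 = 165016.

165016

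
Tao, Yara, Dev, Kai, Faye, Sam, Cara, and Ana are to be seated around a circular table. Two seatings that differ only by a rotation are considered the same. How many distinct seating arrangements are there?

5040

Seat Tao anywhere (absorbing the rotational symmetry), then permute the other 7: (7)! = 5040.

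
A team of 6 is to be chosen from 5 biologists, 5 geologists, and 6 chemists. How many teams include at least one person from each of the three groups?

6875

With no constraint there are C(16,6) = 8008 possible selections.
Subtract selections that omit an entire group: no biologists → C(11,6) = 462; no geologists → C(11,6) = 462; no chemists → C(10,6) = 210.
Add back selections omitting two groups (i.e. drawn from a single group): C(5,6) + C(5,6) + C(6,6) = 1.
By inclusion–exclusion: 8008 − 1134 + 1 = 6875.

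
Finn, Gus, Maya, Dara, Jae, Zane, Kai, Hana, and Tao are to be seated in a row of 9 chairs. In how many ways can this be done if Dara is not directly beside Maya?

There are 9! = 362880 arrangements in all. If Dara and Maya are adjacent, merging them into one block gives 2·(8)! = 80640 arrangements.
So 362880 − 80640 = 282240 arrangements keep them apart.

282240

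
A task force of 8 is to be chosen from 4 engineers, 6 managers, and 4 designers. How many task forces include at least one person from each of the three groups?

2912

Unrestricted: C(14,8) = 3003 ways to pick any 8 of the 14.
Selections missing a whole group: no engineers → C(10,8) = 45; no managers → C(8,8) = 1; no designers → C(10,8) = 45.
Add back selections omitting two groups (i.e. drawn from a single group): C(4,8) + C(6,8) + C(4,8) = 0.
By inclusion–exclusion: 3003 − 91 + 0 = 2912.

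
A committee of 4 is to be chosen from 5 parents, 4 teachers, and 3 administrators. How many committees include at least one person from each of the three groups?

Total 4-person selections from all 12: C(12,4) = 495.
Selections missing a whole group: no parents → C(7,4) = 35; no teachers → C(8,4) = 70; no administrators → C(9,4) = 126.
Add back selections omitting two groups (i.e. drawn from a single group): C(5,4) + C(4,4) + C(3,4) = 6.
By inclusion–exclusion: 495 − 231 + 6 = 270.

270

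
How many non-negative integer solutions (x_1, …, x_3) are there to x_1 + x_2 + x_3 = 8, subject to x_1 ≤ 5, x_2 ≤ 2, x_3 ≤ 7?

Without the upper bounds there are C(10,2) = 45 ways to split 8 among 3 variables.
Subtract solutions that violate a single cap (substitute x_i' = x_i − (cap_i+1)): x_1 ≥ 6 gives C(4,2) = 6; x_2 ≥ 3 gives C(7,2) = 21; x_3 ≥ 8 gives C(2,2) = 1. Together 28.
No two caps can be exceeded simultaneously, so the pair terms are all 0.
By inclusion–exclusion the count is 45 − 28 + 0 = 17.

17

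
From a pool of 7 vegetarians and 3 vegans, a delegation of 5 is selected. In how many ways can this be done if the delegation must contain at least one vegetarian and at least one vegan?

231

With no constraint there are C(10,5) = 252 possible selections.
Subtract selections that omit an entire group: no vegetarians → C(3,5) = 0; no vegans → C(7,5) = 21.
Both groups omitted at once is impossible, so 252 − 21 = 231.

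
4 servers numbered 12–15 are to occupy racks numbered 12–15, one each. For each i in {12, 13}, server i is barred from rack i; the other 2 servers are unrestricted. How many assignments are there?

14

Let Aᵢ (for i ∈ {12, 13}) be the placements that put server i in its forbidden rack. Any j of these fix j positions, leaving (4−j)! ways to fill the rest, and there are C(2,j) ways to pick which j.
By inclusion–exclusion, the number of valid placements is Σ_{j=0}^{2} (−1)^j C(2,j)·(4−j)!.
Computing: 24 − 12 + 2 = 14.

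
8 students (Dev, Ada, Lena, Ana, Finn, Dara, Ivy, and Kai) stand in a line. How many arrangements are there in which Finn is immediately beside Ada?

10080

Treat {Finn, Ada} as a single unit. There are 7 units to order, and the pair itself can be ordered 2 ways.
That gives 2 × 7! = 2 × 5040 = 10080.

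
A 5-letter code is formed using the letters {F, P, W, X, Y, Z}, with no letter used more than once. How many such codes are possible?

With no repetition, fill the 5 letters in order: 6 choices, then 5, down to 2.
That product is 6 × 5 × 4 × 3 × 2 = 720.

720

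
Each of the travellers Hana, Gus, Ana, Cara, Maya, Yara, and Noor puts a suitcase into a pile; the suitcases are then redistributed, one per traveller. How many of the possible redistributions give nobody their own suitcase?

1854

Let Aᵢ be the assignments in which traveller i gets their own suitcase. We want the size of the complement of A₁∪…∪A_7.
By inclusion–exclusion this is Σ_{j=0}^{7} (−1)^j C(7,j)·(7−j)!.
Computing: 5040 − 5040 + 2520 − 840 + 210 − 42 + 7 − 1 = 1854.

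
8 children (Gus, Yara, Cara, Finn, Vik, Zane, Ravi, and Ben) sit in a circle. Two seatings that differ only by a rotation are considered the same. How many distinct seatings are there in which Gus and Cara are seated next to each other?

1440

Treat {Gus, Cara} as one unit (2 internal orders) and seat the resulting 7 units around the table: (6)! circular arrangements.
So 2 × (6)! = 2 × 720 = 1440.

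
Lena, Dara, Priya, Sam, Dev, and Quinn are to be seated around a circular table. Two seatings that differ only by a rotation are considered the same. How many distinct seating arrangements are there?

120

Fix one person's seat to break rotational symmetry; the remaining 5 people can be arranged in (5)! = 120 ways.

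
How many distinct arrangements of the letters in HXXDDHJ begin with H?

180

With the first slot taken by H, it remains to arrange the other 6 letters (XXDDHJ).
Those 6 letters have D appearing twice and X appearing twice, giving (6)!/(2!·2!) = 180.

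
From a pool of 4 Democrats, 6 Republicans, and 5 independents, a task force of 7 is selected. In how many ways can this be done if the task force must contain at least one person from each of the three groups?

5949

With no constraint there are C(15,7) = 6435 possible selections.
Selections missing a whole group: no Democrats → C(11,7) = 330; no Republicans → C(9,7) = 36; no independents → C(10,7) = 120.
Add back selections omitting two groups (i.e. drawn from a single group): C(4,7) + C(6,7) + C(5,7) = 0.
By inclusion–exclusion: 6435 − 486 + 0 = 5949.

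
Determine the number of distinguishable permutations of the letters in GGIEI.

The 5 letters of GGIEI have repeats: G appearing twice and I appearing twice.
So there are 5! / (2!·2!) = 30 distinguishable arrangements.

30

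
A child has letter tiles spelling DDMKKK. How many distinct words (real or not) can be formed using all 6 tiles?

DDMKKK has 6 letters with D appearing twice and K appearing 3 times.
The number of distinct arrangements is 6!/(3!·2!) = 720/12 = 60.

60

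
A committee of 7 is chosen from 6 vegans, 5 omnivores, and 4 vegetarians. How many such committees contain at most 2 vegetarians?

Split by how many vegetarians are chosen (0 through 2).
Sum: C(4,0)·C(11,7) + C(4,1)·C(11,6) + C(4,2)·C(11,5) = 330 + 1848 + 2772 = 4950.

4950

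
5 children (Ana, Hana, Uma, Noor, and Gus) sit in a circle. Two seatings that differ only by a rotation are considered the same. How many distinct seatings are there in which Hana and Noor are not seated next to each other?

All circular seatings of 5 people number (4)! = 24.
Those with Hana next to Noor: fuse the pair into one unit and seat 4 units around a circle — 2·(3)! = 12.
Subtracting, 24 − 12 = 12.

12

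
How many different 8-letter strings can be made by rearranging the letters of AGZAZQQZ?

AGZAZQQZ has 8 letters with A appearing twice, Q appearing twice, and Z appearing 3 times.
So there are 8! / (3!·2!·2!) = 1680 distinguishable arrangements.

1680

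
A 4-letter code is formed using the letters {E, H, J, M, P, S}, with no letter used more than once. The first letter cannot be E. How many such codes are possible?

The first letter has 6−1 = 5 choices (anything except E).
The remaining 3 letters are filled from the other 5 symbols without repetition: 5 × 4 × 3 = 60.
Total: 5 × 60 = 300.

300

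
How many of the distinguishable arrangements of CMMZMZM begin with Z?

30

Fix Z in the first position and arrange the remaining 6 letters.
Those 6 letters have M appearing 4 times, giving (6)!/(4!) = 30.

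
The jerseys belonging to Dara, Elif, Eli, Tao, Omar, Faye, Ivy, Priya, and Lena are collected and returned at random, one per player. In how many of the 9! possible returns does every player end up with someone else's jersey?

133496

Let Aᵢ be the assignments in which player i gets their old jersey. We want the size of the complement of A₁∪…∪A_9.
By inclusion–exclusion this is Σ_{j=0}^{9} (−1)^j C(9,j)·(9−j)!.
Computing: 362880 − 362880 + 181440 − 60480 + 15120 − 3024 + 504 − 72 + 9 − 1 = 133496.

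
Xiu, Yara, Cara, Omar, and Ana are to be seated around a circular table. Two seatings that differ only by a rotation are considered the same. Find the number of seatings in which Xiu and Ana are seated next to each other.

12

Treat {Xiu, Ana} as one unit (2 internal orders) and seat the resulting 4 units around the table: (3)! circular arrangements.
So 2 × (3)! = 2 × 6 = 12.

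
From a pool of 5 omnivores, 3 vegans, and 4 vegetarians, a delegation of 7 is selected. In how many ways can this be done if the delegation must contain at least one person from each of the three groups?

747

Unrestricted: C(12,7) = 792 ways to pick any 7 of the 12.
Selections missing a whole group: no omnivores → C(7,7) = 1; no vegans → C(9,7) = 36; no vegetarians → C(8,7) = 8.
Add back selections omitting two groups (i.e. drawn from a single group): C(5,7) + C(3,7) + C(4,7) = 0.
By inclusion–exclusion: 792 − 45 + 0 = 747.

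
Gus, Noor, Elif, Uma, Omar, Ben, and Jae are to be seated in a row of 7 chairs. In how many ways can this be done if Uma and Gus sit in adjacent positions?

1440

Place the 5 others and the Uma-Gus pair as 6 objects in a line; the pair has 2 internal arrangements.
That gives 2 × 6! = 2 × 720 = 1440.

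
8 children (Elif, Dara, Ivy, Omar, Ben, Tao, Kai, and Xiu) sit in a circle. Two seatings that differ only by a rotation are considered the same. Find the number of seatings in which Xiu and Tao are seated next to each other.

Glue Xiu and Tao into a block (2 internal orders). Seating 7 units around a circle gives (6)! arrangements.
So 2 × (6)! = 2 × 720 = 1440.

1440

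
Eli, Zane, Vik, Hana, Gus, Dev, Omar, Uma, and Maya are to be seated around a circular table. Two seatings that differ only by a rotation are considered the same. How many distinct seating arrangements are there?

40320

Seat Eli anywhere (absorbing the rotational symmetry), then permute the other 8: (8)! = 40320.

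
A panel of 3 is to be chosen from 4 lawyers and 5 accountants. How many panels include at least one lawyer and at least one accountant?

Total 3-person selections from all 9: C(9,3) = 84.
Subtract selections that omit an entire group: no lawyers → C(5,3) = 10; no accountants → C(4,3) = 4.
Both groups omitted at once is impossible, so 84 − 14 = 70.

70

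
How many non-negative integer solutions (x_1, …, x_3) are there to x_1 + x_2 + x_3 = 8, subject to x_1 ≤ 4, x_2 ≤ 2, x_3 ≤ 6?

12

Without the upper bounds there are C(10,2) = 45 ways to split 8 among 3 variables.
Subtract solutions that violate a single cap (substitute x_i' = x_i − (cap_i+1)): x_1 ≥ 5 gives C(5,2) = 10; x_2 ≥ 3 gives C(7,2) = 21; x_3 ≥ 7 gives C(3,2) = 3. Together 34.
Add back pairs where two caps are both exceeded: 1 + 0 + 0 = 1.
By inclusion–exclusion the count is 45 − 34 + 1 = 12.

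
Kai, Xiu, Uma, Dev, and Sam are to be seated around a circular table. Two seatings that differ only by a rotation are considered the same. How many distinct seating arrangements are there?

24

Around a circle, 5 distinct people have 5!/5 = (4)! = 24 rotationally distinct seatings.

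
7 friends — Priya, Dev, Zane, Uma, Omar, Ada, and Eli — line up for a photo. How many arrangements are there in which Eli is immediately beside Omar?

1440

Glue Eli and Omar into one block (2 internal orders), leaving 6 units to arrange in a row.
So the count is 2·(6)! = 1440.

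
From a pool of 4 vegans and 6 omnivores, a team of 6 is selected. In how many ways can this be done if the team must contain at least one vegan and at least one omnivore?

With no constraint there are C(10,6) = 210 possible selections.
Subtract selections that omit an entire group: no vegans → C(6,6) = 1; no omnivores → C(4,6) = 0.
Both groups omitted at once is impossible, so 210 − 1 = 209.

209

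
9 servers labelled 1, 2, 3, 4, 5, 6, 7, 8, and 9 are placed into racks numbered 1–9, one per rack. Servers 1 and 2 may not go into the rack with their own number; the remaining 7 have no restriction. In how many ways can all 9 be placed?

Let Aᵢ (for i ∈ {1, 2}) be the placements that put server i in its forbidden rack. Any j of these fix j positions, leaving (9−j)! ways to fill the rest, and there are C(2,j) ways to pick which j.
By inclusion–exclusion, the number of valid placements is Σ_{j=0}^{2} (−1)^j C(2,j)·(9−j)!.
Computing: 362880 − 80640 + 5040 = 287280.

287280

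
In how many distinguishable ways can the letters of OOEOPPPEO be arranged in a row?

1260

The 9 letters of OOEOPPPEO have repeats: E appearing twice, O appearing 4 times, and P appearing 3 times.
So there are 9! / (4!·3!·2!) = 1260 distinguishable arrangements.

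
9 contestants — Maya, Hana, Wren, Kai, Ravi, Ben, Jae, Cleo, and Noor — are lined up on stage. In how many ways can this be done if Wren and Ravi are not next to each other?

282240

Of the 9! = 362880 arrangements, those with Wren and Ravi adjacent number 2 × 8! = 80640 (treat the pair as a block with 2 internal orders).
Complementary counting: 362880 − 80640 = 282240.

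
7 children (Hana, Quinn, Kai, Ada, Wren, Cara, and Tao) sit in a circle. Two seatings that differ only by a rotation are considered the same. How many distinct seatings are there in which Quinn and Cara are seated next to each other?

Treat {Quinn, Cara} as one unit (2 internal orders) and seat the resulting 6 units around the table: (5)! circular arrangements.
So 2 × (5)! = 2 × 120 = 240.

240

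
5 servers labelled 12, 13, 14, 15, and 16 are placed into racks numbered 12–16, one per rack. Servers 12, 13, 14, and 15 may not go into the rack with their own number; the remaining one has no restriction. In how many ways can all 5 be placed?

Let Aᵢ (for 12 ≤ i ≤ 15) be the placements that put server i in its forbidden rack. Any j of these fix j positions, leaving (5−j)! ways to fill the rest, and there are C(4,j) ways to pick which j.
By inclusion–exclusion, the number of valid placements is Σ_{j=0}^{4} (−1)^j C(4,j)·(5−j)!.
Computing: 120 − 96 + 36 − 8 + 1 = 53.

53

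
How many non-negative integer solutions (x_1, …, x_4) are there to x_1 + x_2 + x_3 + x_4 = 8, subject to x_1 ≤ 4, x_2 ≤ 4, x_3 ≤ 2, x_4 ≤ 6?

67

By stars and bars, unrestricted non-negative solutions to x_1+…+x_4 = 8 number C(8+3,3) = 165.
Subtract solutions that violate a single cap (substitute x_i' = x_i − (cap_i+1)): x_1 ≥ 5 gives C(6,3) = 20; x_2 ≥ 5 gives C(6,3) = 20; x_3 ≥ 3 gives C(8,3) = 56; x_4 ≥ 7 gives C(4,3) = 4. Together 100.
Add back pairs where two caps are both exceeded: 0 + 1 + 0 + 1 + 0 + 0 = 2.
By inclusion–exclusion the count is 165 − 100 + 2 = 67.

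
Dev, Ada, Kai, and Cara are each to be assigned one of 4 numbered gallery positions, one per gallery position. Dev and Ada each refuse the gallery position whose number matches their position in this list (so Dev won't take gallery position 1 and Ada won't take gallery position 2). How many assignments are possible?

14

Let Aᵢ (for i ∈ {1, 2}) be the placements that put person i in their forbidden gallery position. Any j of these fix j positions, leaving (4−j)! ways to fill the rest, and there are C(2,j) ways to pick which j.
By inclusion–exclusion, the number of valid placements is Σ_{j=0}^{2} (−1)^j C(2,j)·(4−j)!.
Computing: 24 − 12 + 2 = 14.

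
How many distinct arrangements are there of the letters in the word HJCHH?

20

HJCHH has 5 letters with H appearing 3 times.
So there are 5! / (3!) = 20 distinguishable arrangements.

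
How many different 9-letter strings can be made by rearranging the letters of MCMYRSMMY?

7560

MCMYRSMMY has 9 letters with M appearing 4 times and Y appearing twice.
So there are 9! / (4!·2!) = 7560 distinguishable arrangements.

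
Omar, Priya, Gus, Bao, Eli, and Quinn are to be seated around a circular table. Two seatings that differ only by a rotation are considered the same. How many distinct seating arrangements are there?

120

Fix one person's seat to break rotational symmetry; the remaining 5 people can be arranged in (5)! = 120 ways.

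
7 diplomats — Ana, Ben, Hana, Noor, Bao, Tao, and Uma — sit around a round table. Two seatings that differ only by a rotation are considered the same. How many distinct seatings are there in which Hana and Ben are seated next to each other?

Glue Hana and Ben into a block (2 internal orders). Seating 6 units around a circle gives (5)! arrangements.
So 2 × (5)! = 2 × 120 = 240.

240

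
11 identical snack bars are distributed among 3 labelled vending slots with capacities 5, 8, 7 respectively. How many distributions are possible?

Without the upper bounds there are C(13,2) = 78 ways to split 11 among 3 vending slots.
Subtract solutions that violate a single cap (substitute x_i' = x_i − (cap_i+1)): x_1 ≥ 6 gives C(7,2) = 21; x_2 ≥ 9 gives C(4,2) = 6; x_3 ≥ 8 gives C(5,2) = 10. Together 37.
No two caps can be exceeded simultaneously, so the pair terms are all 0.
By inclusion–exclusion the count is 78 − 37 + 0 = 41.

41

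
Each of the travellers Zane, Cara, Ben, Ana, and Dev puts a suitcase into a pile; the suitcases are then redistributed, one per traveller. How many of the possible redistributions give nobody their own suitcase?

44

This is the derangement count D_5: permutations of 5 items with no fixed point.
By inclusion–exclusion this is Σ_{j=0}^{5} (−1)^j C(5,j)·(5−j)!.
Computing: 120 − 120 + 60 − 20 + 5 − 1 = 44.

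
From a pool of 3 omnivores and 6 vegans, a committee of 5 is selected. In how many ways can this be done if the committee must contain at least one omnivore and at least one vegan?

Unrestricted: C(9,5) = 126 ways to pick any 5 of the 9.
Subtract selections that omit an entire group: no omnivores → C(6,5) = 6; no vegans → C(3,5) = 0.
Both groups omitted at once is impossible, so 126 − 6 = 120.

120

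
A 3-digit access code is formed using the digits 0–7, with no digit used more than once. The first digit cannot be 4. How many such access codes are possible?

294

The first digit has 8−1 = 7 choices (anything except 4).
The remaining 2 digits are filled from the other 7 symbols without repetition: 7 × 6 = 42.
Total: 7 × 42 = 294.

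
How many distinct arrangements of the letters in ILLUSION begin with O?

1260

With the first slot taken by O, it remains to arrange the other 7 letters (ILLUSIN).
Those 7 letters have I appearing twice and L appearing twice, giving (7)!/(2!·2!) = 1260.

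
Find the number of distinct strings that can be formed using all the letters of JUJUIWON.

10080

Letter multiplicities in JUJUIWON: I×1, J×2, N×1, O×1, U×2, W×1.
So there are 8! / (2!·2!) = 10080 distinguishable arrangements.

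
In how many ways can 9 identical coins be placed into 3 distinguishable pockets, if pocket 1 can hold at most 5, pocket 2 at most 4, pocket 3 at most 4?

15

Without the upper bounds there are C(11,2) = 55 ways to split 9 among 3 pockets.
Subtract solutions that violate a single cap (substitute x_i' = x_i − (cap_i+1)): x_1 ≥ 6 gives C(5,2) = 10; x_2 ≥ 5 gives C(6,2) = 15; x_3 ≥ 5 gives C(6,2) = 15. Together 40.
No two caps can be exceeded simultaneously, so the pair terms are all 0.
By inclusion–exclusion the count is 55 − 40 + 0 = 15.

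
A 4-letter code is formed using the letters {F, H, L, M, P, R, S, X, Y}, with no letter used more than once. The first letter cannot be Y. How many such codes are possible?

The first letter has 9−1 = 8 choices (anything except Y).
The remaining 3 letters are filled from the other 8 symbols without repetition: 8 × 7 × 6 = 336.
Total: 8 × 336 = 2688.

2688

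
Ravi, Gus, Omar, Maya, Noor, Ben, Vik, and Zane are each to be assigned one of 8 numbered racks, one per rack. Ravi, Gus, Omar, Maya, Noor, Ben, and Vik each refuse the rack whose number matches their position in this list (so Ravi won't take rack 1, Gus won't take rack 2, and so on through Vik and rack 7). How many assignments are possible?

16687

Let Aᵢ (for 1 ≤ i ≤ 7) be the placements that put person i in their forbidden rack. Any j of these fix j positions, leaving (8−j)! ways to fill the rest, and there are C(7,j) ways to pick which j.
By inclusion–exclusion, the number of valid placements is Σ_{j=0}^{7} (−1)^j C(7,j)·(8−j)!.
Computing: 40320 − 35280 + 15120 − 4200 + 840 − 126 + 14 − 1 = 16687.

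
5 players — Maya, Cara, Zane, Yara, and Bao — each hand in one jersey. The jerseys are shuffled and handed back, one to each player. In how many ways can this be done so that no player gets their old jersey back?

This is the derangement count D_5: permutations of 5 items with no fixed point.
By inclusion–exclusion this is Σ_{j=0}^{5} (−1)^j C(5,j)·(5−j)!.
Computing: 120 − 120 + 60 − 20 + 5 − 1 = 44.

44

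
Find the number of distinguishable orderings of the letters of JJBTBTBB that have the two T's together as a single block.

Treat the 2 copies of T as a single block. The multiset to arrange is then {TT, B, B, B, B, J, J}, 7 items in all.
That gives (7)!/(4!·2!) = 105 arrangements.

105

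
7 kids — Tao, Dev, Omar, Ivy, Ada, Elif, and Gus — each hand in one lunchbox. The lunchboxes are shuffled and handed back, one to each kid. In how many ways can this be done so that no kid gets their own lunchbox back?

Count assignments avoiding every fixed point. For any j of the 7 kids fixed to their own lunchbox, the other 7−j can be arranged in (7−j)! ways.
By inclusion–exclusion this is Σ_{j=0}^{7} (−1)^j C(7,j)·(7−j)!.
Computing: 5040 − 5040 + 2520 − 840 + 210 − 42 + 7 − 1 = 1854.

1854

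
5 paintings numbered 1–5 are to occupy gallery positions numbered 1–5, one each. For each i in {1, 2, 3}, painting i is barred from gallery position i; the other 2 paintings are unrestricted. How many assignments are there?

64

Let Aᵢ (for i ∈ {1, 2, 3}) be the placements that put painting i in its forbidden gallery position. Any j of these fix j positions, leaving (5−j)! ways to fill the rest, and there are C(3,j) ways to pick which j.
By inclusion–exclusion, the number of valid placements is Σ_{j=0}^{3} (−1)^j C(3,j)·(5−j)!.
Computing: 120 − 72 + 18 − 2 = 64.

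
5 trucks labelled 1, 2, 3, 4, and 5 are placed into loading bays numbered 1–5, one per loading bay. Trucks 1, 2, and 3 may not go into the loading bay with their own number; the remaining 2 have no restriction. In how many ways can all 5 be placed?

64

Let Aᵢ (for i ∈ {1, 2, 3}) be the placements that put truck i in its forbidden loading bay. Any j of these fix j positions, leaving (5−j)! ways to fill the rest, and there are C(3,j) ways to pick which j.
By inclusion–exclusion, the number of valid placements is Σ_{j=0}^{3} (−1)^j C(3,j)·(5−j)!.
Computing: 120 − 72 + 18 − 2 = 64.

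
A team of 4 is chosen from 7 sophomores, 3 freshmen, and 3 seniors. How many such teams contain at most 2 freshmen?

Split by how many freshmen are chosen (0 through 2).
Sum: C(3,0)·C(10,4) + C(3,1)·C(10,3) + C(3,2)·C(10,2) = 210 + 360 + 135 = 705.

705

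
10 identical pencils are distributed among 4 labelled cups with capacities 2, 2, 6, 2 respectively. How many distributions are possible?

10

Without the upper bounds there are C(13,3) = 286 ways to split 10 among 4 cups.
Subtract solutions that violate a single cap (substitute x_i' = x_i − (cap_i+1)): x_1 ≥ 3 gives C(10,3) = 120; x_2 ≥ 3 gives C(10,3) = 120; x_3 ≥ 7 gives C(6,3) = 20; x_4 ≥ 3 gives C(10,3) = 120. Together 380.
Add back pairs where two caps are both exceeded: 35 + 1 + 35 + 1 + 35 + 1 = 108.
Subtract triples: 0 + 4 + 0 + 0 = 4.
By inclusion–exclusion the count is 286 − 380 + 108 − 4 = 10.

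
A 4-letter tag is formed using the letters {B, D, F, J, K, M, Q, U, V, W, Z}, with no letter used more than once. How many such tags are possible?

7920

With no repetition, fill the 4 letters in order: 11 choices, then 10, down to 8.
That product is 11 × 10 × 9 × 8 = 7920.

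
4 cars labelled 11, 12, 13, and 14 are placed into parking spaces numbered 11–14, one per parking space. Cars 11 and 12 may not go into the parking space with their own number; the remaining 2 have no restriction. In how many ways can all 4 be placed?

14

Let Aᵢ (for i ∈ {11, 12}) be the placements that put car i in its forbidden parking space. Any j of these fix j positions, leaving (4−j)! ways to fill the rest, and there are C(2,j) ways to pick which j.
By inclusion–exclusion, the number of valid placements is Σ_{j=0}^{2} (−1)^j C(2,j)·(4−j)!.
Computing: 24 − 12 + 2 = 14.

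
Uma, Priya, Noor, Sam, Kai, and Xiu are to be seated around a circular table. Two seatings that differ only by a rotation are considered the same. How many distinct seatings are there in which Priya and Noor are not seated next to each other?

72

All circular seatings of 6 people number (5)! = 120.
Those with Priya next to Noor: fuse the pair into one unit and seat 5 units around a circle — 2·(4)! = 48.
Subtracting, 120 − 48 = 72.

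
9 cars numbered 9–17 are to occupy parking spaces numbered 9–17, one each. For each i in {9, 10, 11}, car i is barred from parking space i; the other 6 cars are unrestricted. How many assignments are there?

256320

Let Aᵢ (for i ∈ {9, 10, 11}) be the placements that put car i in its forbidden parking space. Any j of these fix j positions, leaving (9−j)! ways to fill the rest, and there are C(3,j) ways to pick which j.
By inclusion–exclusion, the number of valid placements is Σ_{j=0}^{3} (−1)^j C(3,j)·(9−j)!.
Computing: 362880 − 120960 + 15120 − 720 = 256320.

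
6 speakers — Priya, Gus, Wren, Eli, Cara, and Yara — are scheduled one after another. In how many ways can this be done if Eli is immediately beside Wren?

240

Glue Eli and Wren into one block (2 internal orders), leaving 5 units to arrange in a row.
That gives 2 × 5! = 2 × 120 = 240.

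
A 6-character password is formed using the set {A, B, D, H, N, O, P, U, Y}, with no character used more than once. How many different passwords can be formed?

60480

Choose and order 6 of the 9 symbols: the first character has 9 options, the next 8, and so on down to 4.
That product is 9 × 8 × 7 × 6 × 5 × 4 = 60480.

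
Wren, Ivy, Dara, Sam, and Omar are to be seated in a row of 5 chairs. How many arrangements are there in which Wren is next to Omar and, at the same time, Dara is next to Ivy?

24

Treat {Wren,Omar} as one block (2 orders) and {Dara,Ivy} as another (2 orders).
That leaves 3 units to arrange: 2 × 2 × 3! = 4 × 6 = 24.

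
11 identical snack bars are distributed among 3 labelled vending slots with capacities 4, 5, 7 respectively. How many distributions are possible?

20

Ignoring the caps, the number of non-negative solutions to x_1+…+x_3 = 11 is C(13,2) = 78.
Subtract solutions that violate a single cap (substitute x_i' = x_i − (cap_i+1)): x_1 ≥ 5 gives C(8,2) = 28; x_2 ≥ 6 gives C(7,2) = 21; x_3 ≥ 8 gives C(5,2) = 10. Together 59.
Add back pairs where two caps are both exceeded: 1 + 0 + 0 = 1.
By inclusion–exclusion the count is 78 − 59 + 1 = 20.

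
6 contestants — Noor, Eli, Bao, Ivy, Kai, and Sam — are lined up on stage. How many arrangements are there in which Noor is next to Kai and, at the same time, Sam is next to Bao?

96

Treat {Noor,Kai} as one block (2 orders) and {Sam,Bao} as another (2 orders).
That leaves 4 units to arrange: 2 × 2 × 4! = 4 × 24 = 96.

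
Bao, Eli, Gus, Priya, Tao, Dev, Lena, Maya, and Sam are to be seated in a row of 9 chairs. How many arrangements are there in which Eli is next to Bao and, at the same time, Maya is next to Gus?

20160

Treat {Eli,Bao} as one block (2 orders) and {Maya,Gus} as another (2 orders).
That leaves 7 units to arrange: 2 × 2 × 7! = 4 × 5040 = 20160.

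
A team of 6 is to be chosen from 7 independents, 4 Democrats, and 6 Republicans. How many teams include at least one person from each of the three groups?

9996

Unrestricted: C(17,6) = 12376 ways to pick any 6 of the 17.
Subtract selections that omit an entire group: no independents → C(10,6) = 210; no Democrats → C(13,6) = 1716; no Republicans → C(11,6) = 462.
Add back selections omitting two groups (i.e. drawn from a single group): C(7,6) + C(4,6) + C(6,6) = 8.
By inclusion–exclusion: 12376 − 2388 + 8 = 9996.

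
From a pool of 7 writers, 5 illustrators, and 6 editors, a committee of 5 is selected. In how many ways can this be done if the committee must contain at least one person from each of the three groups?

6055

Unrestricted: C(18,5) = 8568 ways to pick any 5 of the 18.
Subtract selections that omit an entire group: no writers → C(11,5) = 462; no illustrators → C(13,5) = 1287; no editors → C(12,5) = 792.
Add back selections omitting two groups (i.e. drawn from a single group): C(7,5) + C(5,5) + C(6,5) = 28.
By inclusion–exclusion: 8568 − 2541 + 28 = 6055.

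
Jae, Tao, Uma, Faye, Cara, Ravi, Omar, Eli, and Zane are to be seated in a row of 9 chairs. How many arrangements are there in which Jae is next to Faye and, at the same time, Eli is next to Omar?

Treat {Jae,Faye} as one block (2 orders) and {Eli,Omar} as another (2 orders).
That leaves 7 units to arrange: 2 × 2 × 7! = 4 × 5040 = 20160.

20160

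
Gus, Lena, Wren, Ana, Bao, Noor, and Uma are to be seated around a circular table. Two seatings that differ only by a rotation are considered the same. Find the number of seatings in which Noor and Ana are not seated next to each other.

480

Without the restriction there are (6)! = 720 seatings.
Those with Noor next to Ana: fuse the pair into one unit and seat 6 units around a circle — 2·(5)! = 240.
Subtracting, 720 − 240 = 480.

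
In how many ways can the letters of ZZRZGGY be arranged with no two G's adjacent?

300

There are 7!/(3!·2!) = 420 arrangements of ZZRZGGY in total.
If the two G's are adjacent, glue them into one block, leaving 6 items to arrange: (6)!/(3!) = 120 ways.
Hence 420 − 120 = 300.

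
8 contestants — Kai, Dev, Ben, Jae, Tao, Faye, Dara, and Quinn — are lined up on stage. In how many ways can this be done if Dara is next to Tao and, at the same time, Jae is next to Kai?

Treat {Dara,Tao} as one block (2 orders) and {Jae,Kai} as another (2 orders).
That leaves 6 units to arrange: 2 × 2 × 6! = 4 × 720 = 2880.

2880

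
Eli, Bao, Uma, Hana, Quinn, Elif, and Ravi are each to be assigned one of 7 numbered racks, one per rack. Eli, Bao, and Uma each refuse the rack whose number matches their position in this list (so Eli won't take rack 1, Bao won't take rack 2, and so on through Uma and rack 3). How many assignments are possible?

Let Aᵢ (for i ∈ {1, 2, 3}) be the placements that put person i in their forbidden rack. Any j of these fix j positions, leaving (7−j)! ways to fill the rest, and there are C(3,j) ways to pick which j.
By inclusion–exclusion, the number of valid placements is Σ_{j=0}^{3} (−1)^j C(3,j)·(7−j)!.
Computing: 5040 − 2160 + 360 − 24 = 3216.

3216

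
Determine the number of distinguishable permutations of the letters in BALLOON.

Letter multiplicities in BALLOON: A×1, B×1, L×2, N×1, O×2.
Dividing 7! = 5040 by 2!·2! = 4 for the repeated letters gives 1260.

1260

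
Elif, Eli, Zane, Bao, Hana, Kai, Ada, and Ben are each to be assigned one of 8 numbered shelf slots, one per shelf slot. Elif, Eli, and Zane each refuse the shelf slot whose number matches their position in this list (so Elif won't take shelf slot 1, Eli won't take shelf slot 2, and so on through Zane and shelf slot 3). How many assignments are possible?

Let Aᵢ (for i ∈ {1, 2, 3}) be the placements that put person i in their forbidden shelf slot. Any j of these fix j positions, leaving (8−j)! ways to fill the rest, and there are C(3,j) ways to pick which j.
By inclusion–exclusion, the number of valid placements is Σ_{j=0}^{3} (−1)^j C(3,j)·(8−j)!.
Computing: 40320 − 15120 + 2160 − 120 = 27240.

27240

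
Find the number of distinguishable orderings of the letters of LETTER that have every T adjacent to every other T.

60

Treat the 2 copies of T as a single block. The multiset to arrange is then {TT, E, E, L, R}, 5 items in all.
That gives (5)!/(2!) = 60 arrangements.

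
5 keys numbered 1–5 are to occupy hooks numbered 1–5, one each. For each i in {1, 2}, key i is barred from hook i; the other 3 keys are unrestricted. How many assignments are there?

78

Let Aᵢ (for i ∈ {1, 2}) be the placements that put key i in its forbidden hook. Any j of these fix j positions, leaving (5−j)! ways to fill the rest, and there are C(2,j) ways to pick which j.
By inclusion–exclusion, the number of valid placements is Σ_{j=0}^{2} (−1)^j C(2,j)·(5−j)!.
Computing: 120 − 48 + 6 = 78.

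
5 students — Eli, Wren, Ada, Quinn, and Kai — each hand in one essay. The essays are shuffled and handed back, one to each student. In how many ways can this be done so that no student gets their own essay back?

Count assignments avoiding every fixed point. For any j of the 5 students fixed to their own essay, the other 5−j can be arranged in (5−j)! ways.
By inclusion–exclusion this is Σ_{j=0}^{5} (−1)^j C(5,j)·(5−j)!.
Computing: 120 − 120 + 60 − 20 + 5 − 1 = 44.

44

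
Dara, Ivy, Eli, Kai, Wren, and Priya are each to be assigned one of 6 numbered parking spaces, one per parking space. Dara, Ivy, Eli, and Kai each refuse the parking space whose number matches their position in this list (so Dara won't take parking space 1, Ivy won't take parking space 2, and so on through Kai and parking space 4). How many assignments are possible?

Let Aᵢ (for 1 ≤ i ≤ 4) be the placements that put person i in their forbidden parking space. Any j of these fix j positions, leaving (6−j)! ways to fill the rest, and there are C(4,j) ways to pick which j.
By inclusion–exclusion, the number of valid placements is Σ_{j=0}^{4} (−1)^j C(4,j)·(6−j)!.
Computing: 720 − 480 + 144 − 24 + 2 = 362.

362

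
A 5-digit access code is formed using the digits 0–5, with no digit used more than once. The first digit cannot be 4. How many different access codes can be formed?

The first digit has 6−1 = 5 choices (anything except 4).
The remaining 4 digits are filled from the other 5 symbols without repetition: 5 × 4 × 3 × 2 = 120.
Total: 5 × 120 = 600.

600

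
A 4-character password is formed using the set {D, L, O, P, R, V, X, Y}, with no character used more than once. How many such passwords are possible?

1680

With no repetition, fill the 4 characters in order: 8 choices, then 7, down to 5.
8 × 7 × 6 × 5 = 1680.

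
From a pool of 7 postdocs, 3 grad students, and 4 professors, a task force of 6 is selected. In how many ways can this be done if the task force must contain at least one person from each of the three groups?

2331

Total 6-person selections from all 14: C(14,6) = 3003.
Selections missing a whole group: no postdocs → C(7,6) = 7; no grad students → C(11,6) = 462; no professors → C(10,6) = 210.
Add back selections omitting two groups (i.e. drawn from a single group): C(7,6) + C(3,6) + C(4,6) = 7.
By inclusion–exclusion: 3003 − 679 + 7 = 2331.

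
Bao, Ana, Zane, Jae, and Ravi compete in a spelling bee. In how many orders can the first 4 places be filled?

There are 5 choices for 1st place, 4 for 2nd, and so on down to 2 for position 4.
That gives 5 × 4 × 3 × 2 = 120.

120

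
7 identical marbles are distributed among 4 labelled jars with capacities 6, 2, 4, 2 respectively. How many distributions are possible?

Without the upper bounds there are C(10,3) = 120 ways to split 7 among 4 jars.
Subtract solutions that violate a single cap (substitute x_i' = x_i − (cap_i+1)): x_1 ≥ 7 gives C(3,3) = 1; x_2 ≥ 3 gives C(7,3) = 35; x_3 ≥ 5 gives C(5,3) = 10; x_4 ≥ 3 gives C(7,3) = 35. Together 81.
Add back pairs where two caps are both exceeded: 0 + 0 + 0 + 0 + 4 + 0 = 4.
By inclusion–exclusion the count is 120 − 81 + 4 = 43.

43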